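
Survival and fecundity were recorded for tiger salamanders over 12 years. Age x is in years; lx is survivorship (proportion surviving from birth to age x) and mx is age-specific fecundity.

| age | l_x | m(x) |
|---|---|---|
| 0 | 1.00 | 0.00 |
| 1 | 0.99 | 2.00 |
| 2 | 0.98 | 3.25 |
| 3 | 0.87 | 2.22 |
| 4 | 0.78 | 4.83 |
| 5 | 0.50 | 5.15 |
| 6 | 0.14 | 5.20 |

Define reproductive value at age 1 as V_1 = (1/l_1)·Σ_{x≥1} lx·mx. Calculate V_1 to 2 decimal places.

lx·mx for x ≥ 1: 1.98, 3.185, 1.9314, 3.7674, 2.575, 0.728 → sum = 14.1668
V_1 = 14.1668 / l_1 = 14.1668 / 0.99 = 14.309899… → 14.31

14.31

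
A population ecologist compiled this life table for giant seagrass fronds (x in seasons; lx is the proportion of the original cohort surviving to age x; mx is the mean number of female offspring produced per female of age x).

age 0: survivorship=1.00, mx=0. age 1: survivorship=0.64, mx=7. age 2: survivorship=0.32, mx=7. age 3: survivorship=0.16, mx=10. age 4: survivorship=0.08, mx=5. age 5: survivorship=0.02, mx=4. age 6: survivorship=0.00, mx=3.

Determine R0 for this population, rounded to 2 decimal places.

8.80

lx·mx by age: 0, 4.48, 2.24, 1.6, 0.4, 0.08, 0
R0 = Σ lx·mx = 8.8 → 8.80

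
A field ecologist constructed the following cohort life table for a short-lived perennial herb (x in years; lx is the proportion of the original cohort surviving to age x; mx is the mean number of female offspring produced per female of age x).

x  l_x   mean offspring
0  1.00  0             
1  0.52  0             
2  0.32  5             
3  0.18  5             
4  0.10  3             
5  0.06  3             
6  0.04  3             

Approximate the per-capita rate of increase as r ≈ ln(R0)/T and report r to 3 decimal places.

R0 = Σ lx·mx = 0 + 0 + 1.6 + 0.9 + 0.3 + 0.18 + 0.12 = 3.1
Σ x·lx·mx = 8.72; T = 8.72/3.1 = 2.8129…
r ≈ ln(R0)/T = ln(3.1)/2.8129… = 0.40222… → 0.402

0.402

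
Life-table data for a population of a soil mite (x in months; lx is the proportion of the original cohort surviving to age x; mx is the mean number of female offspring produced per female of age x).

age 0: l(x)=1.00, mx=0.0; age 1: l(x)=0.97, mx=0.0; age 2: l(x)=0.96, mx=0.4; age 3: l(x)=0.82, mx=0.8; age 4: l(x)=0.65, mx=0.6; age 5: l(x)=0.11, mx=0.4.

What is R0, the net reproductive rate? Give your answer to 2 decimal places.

1.47

lx·mx by age: 0, 0, 0.384, 0.656, 0.39, 0.044
R0 = Σ lx·mx = 1.474 → 1.47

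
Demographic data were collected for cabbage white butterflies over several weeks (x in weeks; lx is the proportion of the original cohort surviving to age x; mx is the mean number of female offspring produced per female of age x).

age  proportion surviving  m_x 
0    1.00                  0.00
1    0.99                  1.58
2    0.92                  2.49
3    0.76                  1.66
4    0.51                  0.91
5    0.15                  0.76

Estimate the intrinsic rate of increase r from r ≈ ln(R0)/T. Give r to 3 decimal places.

R0 = Σ lx·mx = 0 + 1.5642 + 2.2908 + 1.2616 + 0.4641 + 0.114 = 5.6947
Σ x·lx·mx = 12.357; T = 12.357/5.6947 = 2.16991…
r ≈ ln(R0)/T = ln(5.6947)/2.16991… = 0.80166… → 0.802

0.802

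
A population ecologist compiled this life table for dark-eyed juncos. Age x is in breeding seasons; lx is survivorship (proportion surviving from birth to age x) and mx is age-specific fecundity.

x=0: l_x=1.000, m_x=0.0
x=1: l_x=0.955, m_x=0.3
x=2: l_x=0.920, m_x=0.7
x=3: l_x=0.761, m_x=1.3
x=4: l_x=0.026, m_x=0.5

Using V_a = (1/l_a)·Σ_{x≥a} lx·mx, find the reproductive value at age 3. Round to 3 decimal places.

lx·mx for x ≥ 3: 0.9893, 0.013 → sum = 1.0023
V_3 = 1.0023 / l_3 = 1.0023 / 0.761 = 1.317083… → 1.317

1.317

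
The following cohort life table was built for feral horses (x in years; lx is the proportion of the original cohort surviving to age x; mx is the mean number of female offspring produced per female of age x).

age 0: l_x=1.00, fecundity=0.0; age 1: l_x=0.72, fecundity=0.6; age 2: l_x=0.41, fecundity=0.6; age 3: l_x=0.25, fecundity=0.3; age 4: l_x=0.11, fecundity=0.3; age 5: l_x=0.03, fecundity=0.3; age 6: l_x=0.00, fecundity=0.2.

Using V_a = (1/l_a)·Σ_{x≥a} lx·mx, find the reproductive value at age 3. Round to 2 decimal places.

lx·mx for x ≥ 3: 0.075, 0.033, 0.009, 0 → sum = 0.117
V_3 = 0.117 / l_3 = 0.117 / 0.25 = 0.468 → 0.47

0.47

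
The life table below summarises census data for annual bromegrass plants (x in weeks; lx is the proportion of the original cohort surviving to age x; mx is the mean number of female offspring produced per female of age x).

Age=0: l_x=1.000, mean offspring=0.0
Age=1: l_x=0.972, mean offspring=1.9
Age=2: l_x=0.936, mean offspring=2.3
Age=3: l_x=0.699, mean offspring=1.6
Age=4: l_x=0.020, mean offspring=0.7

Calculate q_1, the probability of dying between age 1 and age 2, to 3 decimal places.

0.037

q_1 = (l_1 − l_2) / l_1 = (0.972 − 0.936) / 0.972
     = 0.036 / 0.972 = 0.037037… → 0.037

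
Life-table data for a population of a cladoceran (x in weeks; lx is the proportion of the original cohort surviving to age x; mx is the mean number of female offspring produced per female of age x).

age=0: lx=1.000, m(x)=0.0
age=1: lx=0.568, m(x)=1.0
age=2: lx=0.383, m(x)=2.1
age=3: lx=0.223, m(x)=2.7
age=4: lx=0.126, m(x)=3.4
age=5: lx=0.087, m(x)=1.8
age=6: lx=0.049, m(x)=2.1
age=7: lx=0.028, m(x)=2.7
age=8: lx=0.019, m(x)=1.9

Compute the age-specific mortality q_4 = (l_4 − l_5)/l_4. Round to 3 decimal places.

q_4 = (l_4 − l_5) / l_4 = (0.126 − 0.087) / 0.126
     = 0.039 / 0.126 = 0.309524… → 0.310

0.310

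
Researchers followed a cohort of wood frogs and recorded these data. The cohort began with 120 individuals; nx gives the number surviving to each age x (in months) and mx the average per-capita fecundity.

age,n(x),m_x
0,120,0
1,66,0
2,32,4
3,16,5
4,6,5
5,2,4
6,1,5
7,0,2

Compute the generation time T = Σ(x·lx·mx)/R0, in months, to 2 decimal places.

lx = nx/n0 = nx/120: 1, 0.55, 0.26667…, 0.13333…, 0.05, 0.01667…, 0.00833…, 0
lx·mx: 0, 0, 1.066667…, 0.666667…, 0.25, 0.066667…, 0.041667…, 0 → R0 = 2.091667…
x·lx·mx: 0, 0, 2.133333…, 2…, 1, 0.333333…, 0.25…, 0 → Σ = 5.716667…
T = 5.716667… / 2.091667… = 2.733068… → 2.73

2.73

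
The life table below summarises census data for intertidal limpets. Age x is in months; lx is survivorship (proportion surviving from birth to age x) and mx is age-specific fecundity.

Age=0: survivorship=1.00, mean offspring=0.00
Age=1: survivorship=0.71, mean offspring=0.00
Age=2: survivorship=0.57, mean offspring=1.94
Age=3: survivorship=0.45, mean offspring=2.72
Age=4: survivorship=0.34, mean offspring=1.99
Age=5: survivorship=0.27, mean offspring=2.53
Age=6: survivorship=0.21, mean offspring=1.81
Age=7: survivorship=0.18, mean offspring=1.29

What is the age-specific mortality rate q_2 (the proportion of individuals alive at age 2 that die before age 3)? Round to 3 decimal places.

q_2 = (l_2 − l_3) / l_2 = (0.57 − 0.45) / 0.57
     = 0.12 / 0.57 = 0.210526… → 0.211

0.211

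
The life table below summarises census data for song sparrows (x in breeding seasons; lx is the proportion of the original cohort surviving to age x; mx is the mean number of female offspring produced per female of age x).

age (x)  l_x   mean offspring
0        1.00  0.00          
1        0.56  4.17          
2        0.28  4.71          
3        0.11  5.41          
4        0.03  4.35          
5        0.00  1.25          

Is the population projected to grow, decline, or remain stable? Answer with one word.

growing

R0 = Σ lx·mx = 0 + 2.3352 + 1.3188 + 0.5951 + 0.1305 + 0 = 4.3796
R0 > 1, so the population is growing.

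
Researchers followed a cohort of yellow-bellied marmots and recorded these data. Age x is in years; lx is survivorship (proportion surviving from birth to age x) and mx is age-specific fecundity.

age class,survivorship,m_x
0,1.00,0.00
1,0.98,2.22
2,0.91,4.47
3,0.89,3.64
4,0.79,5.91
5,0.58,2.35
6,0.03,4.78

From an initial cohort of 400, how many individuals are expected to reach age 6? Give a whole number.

Expected survivors = N0 · l_6 = 400 × 0.03 = 12 → 12

12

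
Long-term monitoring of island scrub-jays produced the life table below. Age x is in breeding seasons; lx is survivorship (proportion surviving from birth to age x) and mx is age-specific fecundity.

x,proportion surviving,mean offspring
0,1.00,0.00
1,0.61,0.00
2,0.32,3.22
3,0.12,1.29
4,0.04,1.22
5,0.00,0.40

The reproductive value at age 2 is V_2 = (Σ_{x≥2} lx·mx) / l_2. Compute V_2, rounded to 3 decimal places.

3.856

lx·mx for x ≥ 2: 1.0304, 0.1548, 0.0488, 0 → sum = 1.234
V_2 = 1.234 / l_2 = 1.234 / 0.32 = 3.85625 → 3.856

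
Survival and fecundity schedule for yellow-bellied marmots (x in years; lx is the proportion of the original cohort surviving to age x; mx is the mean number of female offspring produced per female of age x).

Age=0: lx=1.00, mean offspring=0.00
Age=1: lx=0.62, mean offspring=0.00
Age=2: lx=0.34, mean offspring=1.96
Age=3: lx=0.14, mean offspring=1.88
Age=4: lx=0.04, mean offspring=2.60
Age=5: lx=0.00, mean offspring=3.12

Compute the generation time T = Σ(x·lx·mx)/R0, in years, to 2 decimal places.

2.46

lx·mx: 0, 0, 0.6664, 0.2632, 0.104, 0 → R0 = 1.0336
x·lx·mx: 0, 0, 1.3328, 0.7896, 0.416, 0 → Σ = 2.5384
T = 2.5384 / 1.0336 = 2.455882… → 2.46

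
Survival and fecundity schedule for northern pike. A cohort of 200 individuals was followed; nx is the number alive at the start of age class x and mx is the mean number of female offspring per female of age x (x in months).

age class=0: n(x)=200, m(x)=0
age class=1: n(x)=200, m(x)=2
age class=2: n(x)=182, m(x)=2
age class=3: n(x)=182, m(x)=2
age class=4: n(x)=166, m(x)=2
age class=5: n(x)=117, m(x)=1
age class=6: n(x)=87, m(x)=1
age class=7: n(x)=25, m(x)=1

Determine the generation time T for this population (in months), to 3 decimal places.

lx = nx/n0 = nx/200: 1, 1, 0.91, 0.91, 0.83, 0.585, 0.435, 0.125
lx·mx: 0, 2, 1.82, 1.82, 1.66, 0.585, 0.435, 0.125 → R0 = 8.445
x·lx·mx: 0, 2, 3.64, 5.46, 6.64, 2.925, 2.61, 0.875 → Σ = 24.15
T = 24.15 / 8.445 = 2.85968… → 2.860

2.860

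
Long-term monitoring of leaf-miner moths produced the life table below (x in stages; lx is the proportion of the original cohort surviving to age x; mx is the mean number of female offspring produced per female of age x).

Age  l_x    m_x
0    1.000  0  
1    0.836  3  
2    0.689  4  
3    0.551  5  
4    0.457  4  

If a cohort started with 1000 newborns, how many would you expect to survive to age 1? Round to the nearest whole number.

Expected survivors = N0 · l_1 = 1000 × 0.836 = 836 → 836

836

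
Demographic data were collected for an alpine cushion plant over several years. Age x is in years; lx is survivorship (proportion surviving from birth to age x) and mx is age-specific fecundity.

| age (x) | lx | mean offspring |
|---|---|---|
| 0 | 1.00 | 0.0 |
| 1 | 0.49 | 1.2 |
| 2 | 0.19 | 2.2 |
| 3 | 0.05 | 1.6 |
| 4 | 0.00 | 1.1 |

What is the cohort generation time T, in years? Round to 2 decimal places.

1.53

lx·mx: 0, 0.588, 0.418, 0.08, 0 → R0 = 1.086
x·lx·mx: 0, 0.588, 0.836, 0.24, 0 → Σ = 1.664
T = 1.664 / 1.086 = 1.532228… → 1.53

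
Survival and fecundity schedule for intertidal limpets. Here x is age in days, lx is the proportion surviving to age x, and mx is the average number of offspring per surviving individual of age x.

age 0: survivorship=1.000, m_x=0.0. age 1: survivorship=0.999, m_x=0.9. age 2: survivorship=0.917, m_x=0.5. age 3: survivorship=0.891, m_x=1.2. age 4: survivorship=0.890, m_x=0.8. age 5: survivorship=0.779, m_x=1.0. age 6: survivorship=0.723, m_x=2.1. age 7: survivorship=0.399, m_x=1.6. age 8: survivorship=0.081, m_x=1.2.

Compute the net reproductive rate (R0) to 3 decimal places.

6.172

lx·mx by age: 0, 0.8991, 0.4585, 1.0692, 0.712, 0.779, 1.5183, 0.6384, 0.0972
R0 = Σ lx·mx = 6.1717 → 6.172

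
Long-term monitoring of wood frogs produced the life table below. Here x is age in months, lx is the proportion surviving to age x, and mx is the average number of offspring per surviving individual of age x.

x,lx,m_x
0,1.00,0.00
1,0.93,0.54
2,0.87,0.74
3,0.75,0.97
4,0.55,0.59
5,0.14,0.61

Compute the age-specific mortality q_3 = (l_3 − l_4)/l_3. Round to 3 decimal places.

q_3 = (l_3 − l_4) / l_3 = (0.75 − 0.55) / 0.75
     = 0.2 / 0.75 = 0.266667… → 0.267

0.267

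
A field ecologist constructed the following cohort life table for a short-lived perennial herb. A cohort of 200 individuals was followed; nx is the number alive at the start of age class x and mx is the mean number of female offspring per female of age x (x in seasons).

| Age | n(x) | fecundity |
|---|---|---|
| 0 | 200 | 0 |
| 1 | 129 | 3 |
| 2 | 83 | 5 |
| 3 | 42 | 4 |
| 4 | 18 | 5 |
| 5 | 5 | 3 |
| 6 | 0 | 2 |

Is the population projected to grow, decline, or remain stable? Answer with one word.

lx = nx/n0 = nx/200: 1, 0.645, 0.415, 0.21, 0.09, 0.025, 0
R0 = Σ lx·mx = 0 + 1.935 + 2.075 + 0.84 + 0.45 + 0.075 + 0 = 5.375
R0 > 1, so the population is growing.

growing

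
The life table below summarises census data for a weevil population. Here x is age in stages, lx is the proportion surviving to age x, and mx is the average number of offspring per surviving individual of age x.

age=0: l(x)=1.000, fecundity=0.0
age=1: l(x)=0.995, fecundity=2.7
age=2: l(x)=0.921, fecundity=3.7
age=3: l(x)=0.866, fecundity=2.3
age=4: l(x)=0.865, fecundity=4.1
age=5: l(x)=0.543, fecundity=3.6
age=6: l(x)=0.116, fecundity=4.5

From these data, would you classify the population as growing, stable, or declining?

growing

R0 = Σ lx·mx = 0 + 2.6865 + 3.4077 + 1.9918 + 3.5465 + 1.9548 + 0.522 = 14.1093
R0 > 1, so the population is growing.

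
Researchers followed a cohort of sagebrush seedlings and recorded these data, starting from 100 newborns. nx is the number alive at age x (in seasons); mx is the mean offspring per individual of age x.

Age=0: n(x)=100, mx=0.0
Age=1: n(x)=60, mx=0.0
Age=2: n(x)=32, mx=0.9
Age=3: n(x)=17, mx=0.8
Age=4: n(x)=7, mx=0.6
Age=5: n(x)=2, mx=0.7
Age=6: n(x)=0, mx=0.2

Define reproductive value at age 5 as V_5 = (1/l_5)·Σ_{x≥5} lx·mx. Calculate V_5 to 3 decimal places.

lx = nx/n0 = nx/100: 1, 0.6, 0.32, 0.17, 0.07, 0.02, 0
lx·mx for x ≥ 5: 0.014, 0 → sum = 0.014
V_5 = 0.014 / l_5 = 0.014 / 0.02 = 0.7 → 0.700

0.700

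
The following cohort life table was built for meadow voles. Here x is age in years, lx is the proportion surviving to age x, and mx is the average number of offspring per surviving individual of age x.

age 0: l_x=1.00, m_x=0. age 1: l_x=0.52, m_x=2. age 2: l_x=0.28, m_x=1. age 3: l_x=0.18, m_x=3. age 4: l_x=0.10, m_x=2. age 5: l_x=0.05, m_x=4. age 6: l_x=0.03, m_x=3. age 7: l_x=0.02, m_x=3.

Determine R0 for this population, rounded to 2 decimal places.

2.41

lx·mx by age: 0, 1.04, 0.28, 0.54, 0.2, 0.2, 0.09, 0.06
R0 = Σ lx·mx = 2.41 → 2.41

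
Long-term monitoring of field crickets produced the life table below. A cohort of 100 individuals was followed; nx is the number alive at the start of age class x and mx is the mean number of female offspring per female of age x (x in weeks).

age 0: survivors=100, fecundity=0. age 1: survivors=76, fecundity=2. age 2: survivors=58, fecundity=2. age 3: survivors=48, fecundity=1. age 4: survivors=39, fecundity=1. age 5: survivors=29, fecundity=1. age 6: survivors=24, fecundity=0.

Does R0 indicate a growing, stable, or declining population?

lx = nx/n0 = nx/100: 1, 0.76, 0.58, 0.48, 0.39, 0.29, 0.24
R0 = Σ lx·mx = 0 + 1.52 + 1.16 + 0.48 + 0.39 + 0.29 + 0 = 3.84
R0 > 1, so the population is growing.

growing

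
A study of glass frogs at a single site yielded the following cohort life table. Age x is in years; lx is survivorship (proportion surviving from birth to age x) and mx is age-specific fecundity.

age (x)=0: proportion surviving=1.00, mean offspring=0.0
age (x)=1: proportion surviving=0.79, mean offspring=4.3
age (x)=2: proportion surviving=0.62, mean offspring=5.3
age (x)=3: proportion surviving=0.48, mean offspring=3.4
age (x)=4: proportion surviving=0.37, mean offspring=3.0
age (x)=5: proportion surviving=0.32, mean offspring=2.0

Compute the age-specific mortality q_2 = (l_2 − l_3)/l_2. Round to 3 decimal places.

0.226

q_2 = (l_2 − l_3) / l_2 = (0.62 − 0.48) / 0.62
     = 0.14 / 0.62 = 0.225806… → 0.226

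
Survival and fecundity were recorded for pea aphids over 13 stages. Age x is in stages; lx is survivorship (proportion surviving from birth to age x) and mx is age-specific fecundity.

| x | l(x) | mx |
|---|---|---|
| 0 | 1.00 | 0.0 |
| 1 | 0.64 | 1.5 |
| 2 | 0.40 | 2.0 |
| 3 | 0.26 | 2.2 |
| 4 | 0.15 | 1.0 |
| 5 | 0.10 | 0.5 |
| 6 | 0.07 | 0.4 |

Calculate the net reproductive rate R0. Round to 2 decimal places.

2.56

lx·mx by age: 0, 0.96, 0.8, 0.572, 0.15, 0.05, 0.028
R0 = Σ lx·mx = 2.56 → 2.56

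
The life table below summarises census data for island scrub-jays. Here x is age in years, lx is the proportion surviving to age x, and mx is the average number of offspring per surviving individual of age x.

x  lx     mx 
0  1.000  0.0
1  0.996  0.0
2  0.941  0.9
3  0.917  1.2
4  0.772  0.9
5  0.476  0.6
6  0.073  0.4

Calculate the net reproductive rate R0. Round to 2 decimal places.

lx·mx by age: 0, 0, 0.8469, 1.1004, 0.6948, 0.2856, 0.0292
R0 = Σ lx·mx = 2.9569 → 2.96

2.96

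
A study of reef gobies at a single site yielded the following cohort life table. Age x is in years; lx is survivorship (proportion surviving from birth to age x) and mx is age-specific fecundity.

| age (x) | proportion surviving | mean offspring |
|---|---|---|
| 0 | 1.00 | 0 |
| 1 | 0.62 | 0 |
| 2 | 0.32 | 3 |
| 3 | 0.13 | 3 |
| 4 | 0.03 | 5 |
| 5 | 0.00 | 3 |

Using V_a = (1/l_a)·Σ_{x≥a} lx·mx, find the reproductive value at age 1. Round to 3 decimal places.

lx·mx for x ≥ 1: 0, 0.96, 0.39, 0.15, 0 → sum = 1.5
V_1 = 1.5 / l_1 = 1.5 / 0.62 = 2.419355… → 2.419

2.419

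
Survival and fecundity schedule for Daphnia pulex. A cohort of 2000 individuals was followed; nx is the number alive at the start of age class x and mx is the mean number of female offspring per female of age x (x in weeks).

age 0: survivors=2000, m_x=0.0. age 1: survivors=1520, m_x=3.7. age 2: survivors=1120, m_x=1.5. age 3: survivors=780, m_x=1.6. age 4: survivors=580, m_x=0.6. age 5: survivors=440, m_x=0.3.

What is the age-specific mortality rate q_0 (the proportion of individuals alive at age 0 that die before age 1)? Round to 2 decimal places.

lx = nx/n0 = nx/2000: 1, 0.76, 0.56, 0.39, 0.29, 0.22
q_0 = (l_0 − l_1) / l_0 = (1 − 0.76) / 1
     = 0.24 / 1 = 0.24 → 0.24

0.24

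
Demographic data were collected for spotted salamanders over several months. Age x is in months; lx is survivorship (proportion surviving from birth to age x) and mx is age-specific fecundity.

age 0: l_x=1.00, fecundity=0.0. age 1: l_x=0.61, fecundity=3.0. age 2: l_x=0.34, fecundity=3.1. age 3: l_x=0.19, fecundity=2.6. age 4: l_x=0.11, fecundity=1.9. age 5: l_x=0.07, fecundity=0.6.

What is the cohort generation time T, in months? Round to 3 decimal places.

lx·mx: 0, 1.83, 1.054, 0.494, 0.209, 0.042 → R0 = 3.629
x·lx·mx: 0, 1.83, 2.108, 1.482, 0.836, 0.21 → Σ = 6.466
T = 6.466 / 3.629 = 1.781758… → 1.782

1.782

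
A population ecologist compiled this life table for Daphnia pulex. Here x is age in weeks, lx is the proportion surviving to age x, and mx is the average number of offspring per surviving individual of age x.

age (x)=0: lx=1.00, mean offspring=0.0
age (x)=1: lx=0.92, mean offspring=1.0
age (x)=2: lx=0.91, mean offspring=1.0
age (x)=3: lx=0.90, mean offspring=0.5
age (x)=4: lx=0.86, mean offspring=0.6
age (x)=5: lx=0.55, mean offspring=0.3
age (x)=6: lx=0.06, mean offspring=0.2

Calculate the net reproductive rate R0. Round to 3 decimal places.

2.973

lx·mx by age: 0, 0.92, 0.91, 0.45, 0.516, 0.165, 0.012
R0 = Σ lx·mx = 2.973 → 2.973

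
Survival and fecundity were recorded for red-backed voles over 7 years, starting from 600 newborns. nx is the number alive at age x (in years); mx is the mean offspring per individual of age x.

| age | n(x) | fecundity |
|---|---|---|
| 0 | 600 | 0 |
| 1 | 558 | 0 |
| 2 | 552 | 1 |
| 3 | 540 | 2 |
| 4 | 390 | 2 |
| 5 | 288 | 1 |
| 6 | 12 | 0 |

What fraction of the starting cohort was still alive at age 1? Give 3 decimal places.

0.930

l_1 = n_1/n_0 = 558/600 = 0.93 → 0.930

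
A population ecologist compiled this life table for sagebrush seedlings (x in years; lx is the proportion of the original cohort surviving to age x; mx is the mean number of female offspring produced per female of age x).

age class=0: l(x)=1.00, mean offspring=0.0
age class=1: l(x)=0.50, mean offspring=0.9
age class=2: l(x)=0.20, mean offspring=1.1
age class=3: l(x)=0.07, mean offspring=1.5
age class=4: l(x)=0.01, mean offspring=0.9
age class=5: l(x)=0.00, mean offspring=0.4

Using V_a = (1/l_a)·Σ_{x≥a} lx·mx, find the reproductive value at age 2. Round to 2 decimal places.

lx·mx for x ≥ 2: 0.22, 0.105, 0.009, 0 → sum = 0.334
V_2 = 0.334 / l_2 = 0.334 / 0.2 = 1.67 → 1.67

1.67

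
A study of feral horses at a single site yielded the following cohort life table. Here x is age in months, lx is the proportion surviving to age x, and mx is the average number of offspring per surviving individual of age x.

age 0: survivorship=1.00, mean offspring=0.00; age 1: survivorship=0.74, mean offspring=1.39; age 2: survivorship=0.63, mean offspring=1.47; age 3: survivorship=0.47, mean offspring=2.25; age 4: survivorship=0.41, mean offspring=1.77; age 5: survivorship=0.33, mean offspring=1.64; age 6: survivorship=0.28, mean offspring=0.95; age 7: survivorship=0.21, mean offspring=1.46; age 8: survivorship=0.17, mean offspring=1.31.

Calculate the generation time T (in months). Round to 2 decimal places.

3.39

lx·mx: 0, 1.0286, 0.9261, 1.0575, 0.7257, 0.5412, 0.266, 0.3066, 0.2227 → R0 = 5.0744
x·lx·mx: 0, 1.0286, 1.8522, 3.1725, 2.9028, 2.706, 1.596, 2.1462, 1.7816 → Σ = 17.1859
T = 17.1859 / 5.0744 = 3.386785… → 3.39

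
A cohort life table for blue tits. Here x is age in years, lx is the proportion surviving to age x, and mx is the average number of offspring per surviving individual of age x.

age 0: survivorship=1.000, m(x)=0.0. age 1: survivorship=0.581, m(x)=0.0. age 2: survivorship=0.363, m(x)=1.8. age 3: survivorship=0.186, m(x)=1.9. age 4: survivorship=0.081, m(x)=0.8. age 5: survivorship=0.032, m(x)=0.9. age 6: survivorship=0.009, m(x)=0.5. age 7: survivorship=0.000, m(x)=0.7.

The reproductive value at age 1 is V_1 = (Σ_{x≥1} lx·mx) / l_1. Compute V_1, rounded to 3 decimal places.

1.902

lx·mx for x ≥ 1: 0, 0.6534, 0.3534, 0.0648, 0.0288, 0.0045, 0 → sum = 1.1049
V_1 = 1.1049 / l_1 = 1.1049 / 0.581 = 1.901721… → 1.902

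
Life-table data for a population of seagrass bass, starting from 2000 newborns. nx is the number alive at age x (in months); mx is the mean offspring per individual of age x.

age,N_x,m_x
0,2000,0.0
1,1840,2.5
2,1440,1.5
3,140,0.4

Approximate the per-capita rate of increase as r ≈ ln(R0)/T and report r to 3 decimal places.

0.920

lx = nx/n0 = nx/2000: 1, 0.92, 0.72, 0.07
R0 = Σ lx·mx = 0 + 2.3 + 1.08 + 0.028 = 3.408
Σ x·lx·mx = 4.544; T = 4.544/3.408 = 1.33333…
r ≈ ln(R0)/T = ln(3.408)/1.33333… = 0.91959… → 0.920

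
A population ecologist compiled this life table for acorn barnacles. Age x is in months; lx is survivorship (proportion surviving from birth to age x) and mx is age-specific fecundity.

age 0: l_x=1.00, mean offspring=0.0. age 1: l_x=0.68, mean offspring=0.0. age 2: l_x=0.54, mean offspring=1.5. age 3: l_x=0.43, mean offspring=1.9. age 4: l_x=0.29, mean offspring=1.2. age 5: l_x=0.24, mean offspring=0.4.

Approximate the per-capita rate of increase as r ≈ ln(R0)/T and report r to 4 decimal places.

0.2537

R0 = Σ lx·mx = 0 + 0 + 0.81 + 0.817 + 0.348 + 0.096 = 2.071
Σ x·lx·mx = 5.943; T = 5.943/2.071 = 2.86963…
r ≈ ln(R0)/T = ln(2.071)/2.86963… = 0.253702… → 0.2537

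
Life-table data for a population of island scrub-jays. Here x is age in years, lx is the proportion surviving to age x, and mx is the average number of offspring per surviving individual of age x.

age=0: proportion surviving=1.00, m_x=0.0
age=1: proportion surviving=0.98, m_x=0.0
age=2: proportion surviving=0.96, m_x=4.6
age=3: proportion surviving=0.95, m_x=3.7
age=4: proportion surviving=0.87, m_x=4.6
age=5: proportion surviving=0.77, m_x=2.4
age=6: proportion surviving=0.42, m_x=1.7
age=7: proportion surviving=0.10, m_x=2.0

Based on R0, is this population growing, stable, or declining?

R0 = Σ lx·mx = 0 + 0 + 4.416 + 3.515 + 4.002 + 1.848 + 0.714 + 0.2 = 14.695
R0 > 1, so the population is growing.

growing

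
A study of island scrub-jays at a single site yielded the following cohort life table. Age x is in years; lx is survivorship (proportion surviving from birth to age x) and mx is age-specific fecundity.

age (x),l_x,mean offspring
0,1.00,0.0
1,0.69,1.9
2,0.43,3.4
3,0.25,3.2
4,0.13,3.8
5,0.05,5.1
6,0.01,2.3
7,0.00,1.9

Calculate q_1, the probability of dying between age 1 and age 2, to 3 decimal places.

q_1 = (l_1 − l_2) / l_1 = (0.69 − 0.43) / 0.69
     = 0.26 / 0.69 = 0.376812… → 0.377

0.377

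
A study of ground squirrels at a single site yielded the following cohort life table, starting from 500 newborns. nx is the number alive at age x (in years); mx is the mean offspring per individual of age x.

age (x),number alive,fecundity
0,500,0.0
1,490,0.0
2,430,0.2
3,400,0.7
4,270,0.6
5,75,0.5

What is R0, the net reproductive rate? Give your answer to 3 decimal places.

1.131

lx = nx/n0 = nx/500: 1, 0.98, 0.86, 0.8, 0.54, 0.15
lx·mx by age: 0, 0, 0.172, 0.56, 0.324, 0.075
R0 = Σ lx·mx = 1.131 → 1.131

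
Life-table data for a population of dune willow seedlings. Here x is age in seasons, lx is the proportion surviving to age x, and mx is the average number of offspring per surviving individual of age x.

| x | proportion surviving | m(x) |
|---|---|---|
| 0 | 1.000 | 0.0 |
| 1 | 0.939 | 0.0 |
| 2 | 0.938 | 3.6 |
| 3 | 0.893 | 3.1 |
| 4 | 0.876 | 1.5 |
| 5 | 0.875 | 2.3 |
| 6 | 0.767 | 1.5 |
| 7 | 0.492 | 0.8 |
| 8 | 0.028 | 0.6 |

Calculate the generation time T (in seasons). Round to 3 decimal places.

lx·mx: 0, 0, 3.3768, 2.7683, 1.314, 2.0125, 1.1505, 0.3936, 0.0168 → R0 = 11.0325
x·lx·mx: 0, 0, 6.7536, 8.3049, 5.256, 10.0625, 6.903, 2.7552, 0.1344 → Σ = 40.1696
T = 40.1696 / 11.0325 = 3.641024… → 3.641

3.641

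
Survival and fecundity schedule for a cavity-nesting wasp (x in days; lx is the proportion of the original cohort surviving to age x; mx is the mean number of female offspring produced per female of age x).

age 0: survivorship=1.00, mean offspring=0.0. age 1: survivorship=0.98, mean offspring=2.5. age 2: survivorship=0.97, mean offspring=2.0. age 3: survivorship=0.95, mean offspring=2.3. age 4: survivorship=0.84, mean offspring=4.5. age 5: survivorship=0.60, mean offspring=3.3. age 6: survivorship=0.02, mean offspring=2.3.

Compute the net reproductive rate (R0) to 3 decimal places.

lx·mx by age: 0, 2.45, 1.94, 2.185, 3.78, 1.98, 0.046
R0 = Σ lx·mx = 12.381 → 12.381

12.381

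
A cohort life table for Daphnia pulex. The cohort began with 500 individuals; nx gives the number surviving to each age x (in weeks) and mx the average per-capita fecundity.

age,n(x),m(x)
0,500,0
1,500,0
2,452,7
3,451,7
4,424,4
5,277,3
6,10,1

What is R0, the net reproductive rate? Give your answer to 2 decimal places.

lx = nx/n0 = nx/500: 1, 1, 0.904, 0.902, 0.848, 0.554, 0.02
lx·mx by age: 0, 0, 6.328, 6.314, 3.392, 1.662, 0.02
R0 = Σ lx·mx = 17.716 → 17.72

17.72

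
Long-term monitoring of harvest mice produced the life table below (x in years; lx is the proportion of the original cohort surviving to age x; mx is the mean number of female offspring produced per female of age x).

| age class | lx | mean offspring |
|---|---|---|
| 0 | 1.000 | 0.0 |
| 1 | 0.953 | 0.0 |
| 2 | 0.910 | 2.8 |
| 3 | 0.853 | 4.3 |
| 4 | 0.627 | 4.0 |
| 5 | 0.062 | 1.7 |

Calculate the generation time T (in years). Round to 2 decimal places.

lx·mx: 0, 0, 2.548, 3.6679, 2.508, 0.1054 → R0 = 8.8293
x·lx·mx: 0, 0, 5.096, 11.0037, 10.032, 0.527 → Σ = 26.6587
T = 26.6587 / 8.8293 = 3.019345… → 3.02

3.02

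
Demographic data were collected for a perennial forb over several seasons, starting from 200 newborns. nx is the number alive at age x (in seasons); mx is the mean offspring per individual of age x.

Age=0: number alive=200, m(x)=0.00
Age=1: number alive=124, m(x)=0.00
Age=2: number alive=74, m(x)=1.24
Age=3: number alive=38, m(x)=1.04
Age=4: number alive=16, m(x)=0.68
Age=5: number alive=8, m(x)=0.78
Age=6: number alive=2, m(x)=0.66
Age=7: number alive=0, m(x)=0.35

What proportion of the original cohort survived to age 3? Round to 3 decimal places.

0.190

l_3 = n_3/n_0 = 38/200 = 0.19 → 0.190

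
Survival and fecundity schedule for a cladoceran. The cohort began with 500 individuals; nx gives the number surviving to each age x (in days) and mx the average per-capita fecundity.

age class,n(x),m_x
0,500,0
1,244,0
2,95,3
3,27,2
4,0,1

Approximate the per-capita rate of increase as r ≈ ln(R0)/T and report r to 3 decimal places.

lx = nx/n0 = nx/500: 1, 0.488, 0.19, 0.054, 0
R0 = Σ lx·mx = 0 + 0 + 0.57 + 0.108 + 0 = 0.678
Σ x·lx·mx = 1.464; T = 1.464/0.678 = 2.15929…
r ≈ ln(R0)/T = ln(0.678)/2.15929… = -0.17997… → -0.180

-0.180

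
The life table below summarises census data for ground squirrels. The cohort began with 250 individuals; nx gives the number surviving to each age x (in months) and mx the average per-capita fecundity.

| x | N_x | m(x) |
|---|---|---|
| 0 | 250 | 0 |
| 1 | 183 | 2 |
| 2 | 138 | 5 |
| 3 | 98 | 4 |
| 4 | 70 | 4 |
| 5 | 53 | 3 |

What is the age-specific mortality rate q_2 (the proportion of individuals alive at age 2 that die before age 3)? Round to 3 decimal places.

0.290

lx = nx/n0 = nx/250: 1, 0.732, 0.552, 0.392, 0.28, 0.212
q_2 = (l_2 − l_3) / l_2 = (0.552 − 0.392) / 0.552
     = 0.16 / 0.552 = 0.289855… → 0.290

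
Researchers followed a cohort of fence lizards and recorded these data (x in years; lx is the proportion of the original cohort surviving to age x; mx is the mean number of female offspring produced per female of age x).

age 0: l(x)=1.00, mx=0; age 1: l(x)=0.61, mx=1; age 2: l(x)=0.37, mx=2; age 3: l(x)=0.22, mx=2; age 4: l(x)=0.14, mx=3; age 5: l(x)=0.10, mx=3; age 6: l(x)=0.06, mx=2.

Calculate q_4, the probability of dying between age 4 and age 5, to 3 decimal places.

0.286

q_4 = (l_4 − l_5) / l_4 = (0.14 − 0.1) / 0.14
     = 0.04 / 0.14 = 0.285714… → 0.286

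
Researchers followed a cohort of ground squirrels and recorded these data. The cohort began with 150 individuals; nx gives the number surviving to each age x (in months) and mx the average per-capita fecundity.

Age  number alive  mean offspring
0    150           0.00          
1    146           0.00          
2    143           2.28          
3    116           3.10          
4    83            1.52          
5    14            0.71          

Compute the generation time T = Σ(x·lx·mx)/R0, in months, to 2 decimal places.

lx = nx/n0 = nx/150: 1, 0.97333…, 0.95333…, 0.77333…, 0.55333…, 0.09333…
lx·mx: 0, 0, 2.1736…, 2.397333…, 0.841067…, 0.066267… → R0 = 5.478267…
x·lx·mx: 0, 0, 4.3472…, 7.192…, 3.364267…, 0.331333… → Σ = 15.2348…
T = 15.2348… / 5.478267… = 2.780953… → 2.78

2.78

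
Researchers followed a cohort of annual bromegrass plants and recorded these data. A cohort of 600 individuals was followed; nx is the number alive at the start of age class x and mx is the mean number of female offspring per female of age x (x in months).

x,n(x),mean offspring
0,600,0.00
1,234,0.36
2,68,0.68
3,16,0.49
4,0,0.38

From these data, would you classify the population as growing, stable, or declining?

declining

lx = nx/n0 = nx/600: 1, 0.39, 0.11333…, 0.02667…, 0
R0 = Σ lx·mx = 0 + 0.1404 + 0.077067… + 0.013067… + 0 = 0.230533…
R0 < 1, so the population is declining.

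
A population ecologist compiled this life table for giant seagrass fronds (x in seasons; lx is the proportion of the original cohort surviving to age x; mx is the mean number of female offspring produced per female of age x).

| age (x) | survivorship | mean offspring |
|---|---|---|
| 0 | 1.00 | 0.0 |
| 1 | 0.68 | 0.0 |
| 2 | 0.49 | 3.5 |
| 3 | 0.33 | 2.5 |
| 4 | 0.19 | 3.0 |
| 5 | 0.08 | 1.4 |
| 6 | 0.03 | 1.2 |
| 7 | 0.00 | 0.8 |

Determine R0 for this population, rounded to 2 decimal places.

lx·mx by age: 0, 0, 1.715, 0.825, 0.57, 0.112, 0.036, 0
R0 = Σ lx·mx = 3.258 → 3.26

3.26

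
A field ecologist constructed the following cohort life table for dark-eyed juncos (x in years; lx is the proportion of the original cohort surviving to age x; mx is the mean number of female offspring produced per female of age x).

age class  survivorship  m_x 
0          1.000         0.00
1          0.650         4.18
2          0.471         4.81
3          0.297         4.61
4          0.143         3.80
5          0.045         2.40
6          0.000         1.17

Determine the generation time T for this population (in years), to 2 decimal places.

lx·mx: 0, 2.717, 2.26551, 1.36917, 0.5434, 0.108, 0 → R0 = 7.00308
x·lx·mx: 0, 2.717, 4.53102, 4.10751, 2.1736, 0.54, 0 → Σ = 14.06913
T = 14.06913 / 7.00308 = 2.008992… → 2.01

2.01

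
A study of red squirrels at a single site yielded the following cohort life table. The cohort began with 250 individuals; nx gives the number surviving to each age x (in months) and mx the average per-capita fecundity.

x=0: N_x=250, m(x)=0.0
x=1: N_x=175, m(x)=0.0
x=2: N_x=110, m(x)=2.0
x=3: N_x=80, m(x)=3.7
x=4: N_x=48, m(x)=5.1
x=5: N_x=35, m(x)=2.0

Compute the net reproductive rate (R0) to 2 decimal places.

lx = nx/n0 = nx/250: 1, 0.7, 0.44, 0.32, 0.192, 0.14
lx·mx by age: 0, 0, 0.88, 1.184, 0.9792, 0.28
R0 = Σ lx·mx = 3.3232 → 3.32

3.32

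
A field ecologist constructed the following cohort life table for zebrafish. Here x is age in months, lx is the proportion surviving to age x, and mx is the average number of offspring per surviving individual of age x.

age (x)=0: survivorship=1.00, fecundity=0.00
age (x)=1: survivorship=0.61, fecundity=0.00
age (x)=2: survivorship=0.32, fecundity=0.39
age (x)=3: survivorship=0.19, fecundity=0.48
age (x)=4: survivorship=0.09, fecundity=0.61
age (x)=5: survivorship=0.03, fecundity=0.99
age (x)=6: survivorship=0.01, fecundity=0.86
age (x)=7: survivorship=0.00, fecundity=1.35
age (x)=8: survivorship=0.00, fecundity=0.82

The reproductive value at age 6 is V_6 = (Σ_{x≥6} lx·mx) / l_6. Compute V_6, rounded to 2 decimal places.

0.86

lx·mx for x ≥ 6: 0.0086, 0, 0 → sum = 0.0086
V_6 = 0.0086 / l_6 = 0.0086 / 0.01 = 0.86 → 0.86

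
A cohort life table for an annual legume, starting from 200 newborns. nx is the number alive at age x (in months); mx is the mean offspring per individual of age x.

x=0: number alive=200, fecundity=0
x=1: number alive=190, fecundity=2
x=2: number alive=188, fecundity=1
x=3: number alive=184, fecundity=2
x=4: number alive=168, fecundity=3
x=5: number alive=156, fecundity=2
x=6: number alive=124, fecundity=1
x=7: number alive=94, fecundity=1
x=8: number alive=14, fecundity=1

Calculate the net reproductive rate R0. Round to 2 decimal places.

9.92

lx = nx/n0 = nx/200: 1, 0.95, 0.94, 0.92, 0.84, 0.78, 0.62, 0.47, 0.07
lx·mx by age: 0, 1.9, 0.94, 1.84, 2.52, 1.56, 0.62, 0.47, 0.07
R0 = Σ lx·mx = 9.92 → 9.92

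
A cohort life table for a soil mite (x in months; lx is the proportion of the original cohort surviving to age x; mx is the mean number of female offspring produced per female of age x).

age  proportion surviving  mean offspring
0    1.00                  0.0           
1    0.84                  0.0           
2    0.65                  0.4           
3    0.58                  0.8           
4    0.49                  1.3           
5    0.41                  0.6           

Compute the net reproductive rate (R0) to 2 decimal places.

lx·mx by age: 0, 0, 0.26, 0.464, 0.637, 0.246
R0 = Σ lx·mx = 1.607 → 1.61

1.61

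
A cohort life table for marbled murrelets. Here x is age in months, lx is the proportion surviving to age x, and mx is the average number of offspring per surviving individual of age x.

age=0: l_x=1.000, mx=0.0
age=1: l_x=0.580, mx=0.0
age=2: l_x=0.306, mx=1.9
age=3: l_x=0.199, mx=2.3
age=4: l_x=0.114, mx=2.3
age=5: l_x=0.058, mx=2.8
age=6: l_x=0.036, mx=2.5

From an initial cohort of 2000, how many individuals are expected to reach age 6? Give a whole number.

Expected survivors = N0 · l_6 = 2000 × 0.036 = 72 → 72

72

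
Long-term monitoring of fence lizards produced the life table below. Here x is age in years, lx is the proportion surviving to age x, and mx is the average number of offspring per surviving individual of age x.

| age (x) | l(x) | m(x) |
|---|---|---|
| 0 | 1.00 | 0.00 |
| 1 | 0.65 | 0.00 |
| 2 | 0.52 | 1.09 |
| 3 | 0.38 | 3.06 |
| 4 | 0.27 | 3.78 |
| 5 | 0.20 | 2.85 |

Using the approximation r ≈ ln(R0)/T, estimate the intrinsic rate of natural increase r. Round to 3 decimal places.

0.345

R0 = Σ lx·mx = 0 + 0 + 0.5668 + 1.1628 + 1.0206 + 0.57 = 3.3202
Σ x·lx·mx = 11.5544; T = 11.5544/3.3202 = 3.48003…
r ≈ ln(R0)/T = ln(3.3202)/3.48003… = 0.34483… → 0.345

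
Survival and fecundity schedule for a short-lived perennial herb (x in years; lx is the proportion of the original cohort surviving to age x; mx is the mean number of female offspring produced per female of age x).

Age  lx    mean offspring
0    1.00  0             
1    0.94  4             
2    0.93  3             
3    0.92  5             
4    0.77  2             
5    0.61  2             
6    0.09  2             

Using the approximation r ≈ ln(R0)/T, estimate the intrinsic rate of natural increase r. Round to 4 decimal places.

R0 = Σ lx·mx = 0 + 3.76 + 2.79 + 4.6 + 1.54 + 1.22 + 0.18 = 14.09
Σ x·lx·mx = 36.48; T = 36.48/14.09 = 2.58907…
r ≈ ln(R0)/T = ln(14.09)/2.58907… = 1.021782… → 1.0218

1.0218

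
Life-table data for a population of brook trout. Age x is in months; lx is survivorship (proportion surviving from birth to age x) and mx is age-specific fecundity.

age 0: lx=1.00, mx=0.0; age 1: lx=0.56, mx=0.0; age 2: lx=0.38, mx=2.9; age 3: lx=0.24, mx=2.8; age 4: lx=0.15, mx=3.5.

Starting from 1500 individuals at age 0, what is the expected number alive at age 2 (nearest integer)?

Expected survivors = N0 · l_2 = 1500 × 0.38 = 570 → 570

570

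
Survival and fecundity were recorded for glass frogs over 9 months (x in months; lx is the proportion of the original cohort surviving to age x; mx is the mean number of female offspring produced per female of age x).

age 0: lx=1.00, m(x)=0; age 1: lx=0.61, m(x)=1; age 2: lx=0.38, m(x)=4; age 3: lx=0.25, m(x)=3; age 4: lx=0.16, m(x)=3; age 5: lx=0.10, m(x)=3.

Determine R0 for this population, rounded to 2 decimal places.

3.66

lx·mx by age: 0, 0.61, 1.52, 0.75, 0.48, 0.3
R0 = Σ lx·mx = 3.66 → 3.66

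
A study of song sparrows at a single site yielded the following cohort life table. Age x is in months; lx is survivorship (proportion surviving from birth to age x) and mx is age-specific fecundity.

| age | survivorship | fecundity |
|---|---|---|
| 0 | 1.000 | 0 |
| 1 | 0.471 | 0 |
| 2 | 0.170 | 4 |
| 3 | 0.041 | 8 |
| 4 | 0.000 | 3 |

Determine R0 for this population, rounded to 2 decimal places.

lx·mx by age: 0, 0, 0.68, 0.328, 0
R0 = Σ lx·mx = 1.008 → 1.01

1.01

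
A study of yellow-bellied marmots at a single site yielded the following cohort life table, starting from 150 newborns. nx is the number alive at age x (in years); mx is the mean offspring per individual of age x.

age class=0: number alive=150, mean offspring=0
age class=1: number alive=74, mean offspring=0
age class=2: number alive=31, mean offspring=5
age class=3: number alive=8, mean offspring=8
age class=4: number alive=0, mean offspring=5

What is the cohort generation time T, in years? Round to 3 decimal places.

2.292

lx = nx/n0 = nx/150: 1, 0.49333…, 0.20667…, 0.05333…, 0
lx·mx: 0, 0, 1.033333…, 0.426667…, 0 → R0 = 1.46…
x·lx·mx: 0, 0, 2.066667…, 1.28…, 0 → Σ = 3.346667…
T = 3.346667… / 1.46… = 2.292237… → 2.292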